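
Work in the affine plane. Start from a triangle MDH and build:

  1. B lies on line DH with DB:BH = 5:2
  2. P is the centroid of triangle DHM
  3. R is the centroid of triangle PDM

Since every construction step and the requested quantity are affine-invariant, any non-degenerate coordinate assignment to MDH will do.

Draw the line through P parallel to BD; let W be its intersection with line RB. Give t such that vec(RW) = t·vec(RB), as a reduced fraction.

t = 1/4

Work in coordinates with M = (0, 0), D = (1, 0), H = (0, 1).
1. B lies on line DH with DB:BH = 5:2 ⇒ B = (2/7, 5/7)
2. P is the centroid of triangle DHM ⇒ P = (1/3, 1/3)
3. R is the centroid of triangle PDM ⇒ R = (4/9, 1/9)
through P parallel to BD: direction (5/7, -5/7); meets RB at W = (17/42, 11/42)
W = R + t·(B−R) with t = 1/4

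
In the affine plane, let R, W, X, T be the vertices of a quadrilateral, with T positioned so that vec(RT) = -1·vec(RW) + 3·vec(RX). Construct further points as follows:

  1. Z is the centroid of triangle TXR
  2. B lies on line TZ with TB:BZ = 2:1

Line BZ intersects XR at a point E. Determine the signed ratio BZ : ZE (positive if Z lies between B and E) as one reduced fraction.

Assign R = (0, 0), W = (1, 0), X = (0, 1), T = (-1, 3) — the answer is frame-independent, so this choice is without loss of generality.
1. Z is the centroid of triangle TXR ⇒ Z = (-1/3, 4/3)
2. B lies on line TZ with TB:BZ = 2:1 ⇒ B = (-5/9, 17/9)
line BZ meets XR at E = (0, 1/2)
Z = B + t·(E−B) with t = 2/5, so BZ:ZE = 2/5:3/5

BZ:ZE = 2/3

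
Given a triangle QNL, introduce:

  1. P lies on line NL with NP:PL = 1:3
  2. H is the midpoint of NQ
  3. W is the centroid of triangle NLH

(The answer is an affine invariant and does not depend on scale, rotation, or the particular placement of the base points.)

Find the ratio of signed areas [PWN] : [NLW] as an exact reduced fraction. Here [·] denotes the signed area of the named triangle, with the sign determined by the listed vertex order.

[PWN]:[NLW] = 1/4

Assign Q = (0, 0), N = (1, 0), L = (0, 1) — the answer is frame-independent, so this choice is without loss of generality.
1. P lies on line NL with NP:PL = 1:3 ⇒ P = (3/4, 1/4)
2. H is the midpoint of NQ ⇒ H = (1/2, 0)
3. W is the centroid of triangle NLH ⇒ W = (1/2, 1/3)
2·[PWN] = 1/24, 2·[NLW] = 1/6
[PWN]:[NLW] = 1/24:1/6 = 1/4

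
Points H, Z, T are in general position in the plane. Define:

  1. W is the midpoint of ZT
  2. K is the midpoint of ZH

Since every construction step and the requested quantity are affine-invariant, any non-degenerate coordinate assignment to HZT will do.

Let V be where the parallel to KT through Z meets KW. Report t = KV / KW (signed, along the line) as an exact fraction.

t = 2

Work in coordinates with H = (0, 0), Z = (1, 0), T = (0, 1).
1. W is the midpoint of ZT ⇒ W = (1/2, 1/2)
2. K is the midpoint of ZH ⇒ K = (1/2, 0)
through Z parallel to KT: direction (-1/2, 1); meets KW at V = (1/2, 1)
V = K + t·(W−K) with t = 2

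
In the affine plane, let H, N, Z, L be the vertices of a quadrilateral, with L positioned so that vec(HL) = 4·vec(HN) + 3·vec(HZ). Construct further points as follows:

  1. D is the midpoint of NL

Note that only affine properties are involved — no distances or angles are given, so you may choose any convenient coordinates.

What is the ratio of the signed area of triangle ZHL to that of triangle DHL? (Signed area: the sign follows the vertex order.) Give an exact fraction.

[ZHL]:[DHL] = -8/3

Set H = (0, 0), N = (1, 0), Z = (0, 1), L = (4, 3); any affine frame gives the same invariant.
1. D is the midpoint of NL ⇒ D = (5/2, 3/2)
2·[ZHL] = 4, 2·[DHL] = -3/2
[ZHL]:[DHL] = 4:-3/2 = -8/3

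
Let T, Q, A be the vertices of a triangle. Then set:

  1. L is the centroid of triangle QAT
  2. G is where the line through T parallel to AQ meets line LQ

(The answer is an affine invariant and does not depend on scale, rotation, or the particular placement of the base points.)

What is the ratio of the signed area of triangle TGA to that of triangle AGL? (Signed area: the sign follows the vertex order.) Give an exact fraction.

Choose coordinates T = (0, 0), Q = (1, 0), A = (0, 1).
1. L is the centroid of triangle QAT ⇒ L = (1/3, 1/3)
2. G is where the line through T parallel to AQ meets line LQ ⇒ G = (-1, 1)
2·[TGA] = -1, 2·[AGL] = 2/3
[TGA]:[AGL] = -1:2/3 = -3/2

[TGA]:[AGL] = -3/2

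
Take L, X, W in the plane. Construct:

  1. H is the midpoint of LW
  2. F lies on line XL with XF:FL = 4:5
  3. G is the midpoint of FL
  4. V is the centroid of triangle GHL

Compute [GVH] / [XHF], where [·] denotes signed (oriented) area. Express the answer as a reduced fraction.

Assign L = (0, 0), X = (1, 0), W = (0, 1) — the answer is frame-independent, so this choice is without loss of generality.
1. H is the midpoint of LW ⇒ H = (0, 1/2)
2. F lies on line XL with XF:FL = 4:5 ⇒ F = (5/9, 0)
3. G is the midpoint of FL ⇒ G = (5/18, 0)
4. V is the centroid of triangle GHL ⇒ V = (5/54, 1/6)
2·[GVH] = -5/108, 2·[XHF] = 2/9
[GVH]:[XHF] = -5/108:2/9 = -5/24

[GVH]:[XHF] = -5/24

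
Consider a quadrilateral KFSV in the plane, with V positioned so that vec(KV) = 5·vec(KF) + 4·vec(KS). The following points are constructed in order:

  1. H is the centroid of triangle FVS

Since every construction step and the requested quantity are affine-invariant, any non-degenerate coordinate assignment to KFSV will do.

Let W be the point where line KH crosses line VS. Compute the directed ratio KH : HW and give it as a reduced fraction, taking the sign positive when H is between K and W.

KH:HW = 7/8

Work in coordinates with K = (0, 0), F = (1, 0), S = (0, 1), V = (5, 4).
1. H is the centroid of triangle FVS ⇒ H = (2, 5/3)
line KH meets VS at W = (30/7, 25/7)
H = K + t·(W−K) with t = 7/15, so KH:HW = 7/15:8/15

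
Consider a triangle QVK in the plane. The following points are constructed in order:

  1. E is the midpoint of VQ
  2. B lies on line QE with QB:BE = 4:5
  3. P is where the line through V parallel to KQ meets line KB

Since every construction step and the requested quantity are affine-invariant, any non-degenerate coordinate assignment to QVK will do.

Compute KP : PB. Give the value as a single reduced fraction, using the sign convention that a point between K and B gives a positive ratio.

Choose coordinates Q = (0, 0), V = (1, 0), K = (0, 1).
1. E is the midpoint of VQ ⇒ E = (1/2, 0)
2. B lies on line QE with QB:BE = 4:5 ⇒ B = (2/9, 0)
3. P is where the line through V parallel to KQ meets line KB ⇒ P = (1, -7/2)
P = K + t·(B−K) with t = 9/2, so KP:PB = t:(1−t) = 9/2:-7/2

KP:PB = -9/7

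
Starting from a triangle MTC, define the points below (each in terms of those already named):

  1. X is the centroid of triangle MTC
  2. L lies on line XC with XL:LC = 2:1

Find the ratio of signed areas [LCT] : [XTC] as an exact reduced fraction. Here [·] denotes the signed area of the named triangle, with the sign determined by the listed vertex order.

[LCT]:[XTC] = -1/3

Choose coordinates M = (0, 0), T = (1, 0), C = (0, 1).
1. X is the centroid of triangle MTC ⇒ X = (1/3, 1/3)
2. L lies on line XC with XL:LC = 2:1 ⇒ L = (1/9, 7/9)
2·[LCT] = -1/9, 2·[XTC] = 1/3
[LCT]:[XTC] = -1/9:1/3 = -1/3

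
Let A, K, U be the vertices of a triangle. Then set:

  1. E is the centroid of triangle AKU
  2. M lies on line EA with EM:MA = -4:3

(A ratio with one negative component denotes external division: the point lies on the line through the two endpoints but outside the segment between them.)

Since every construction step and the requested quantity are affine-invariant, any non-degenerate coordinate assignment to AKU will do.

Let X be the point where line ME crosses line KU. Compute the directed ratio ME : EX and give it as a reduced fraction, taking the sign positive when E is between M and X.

Assign A = (0, 0), K = (1, 0), U = (0, 1) — the answer is frame-independent, so this choice is without loss of generality.
1. E is the centroid of triangle AKU ⇒ E = (1/3, 1/3)
2. M lies on line EA with EM:MA = -4:3 ⇒ M = (-1, -1)
line ME meets KU at X = (1/2, 1/2)
E = M + t·(X−M) with t = 8/9, so ME:EX = 8/9:1/9

ME:EX = 8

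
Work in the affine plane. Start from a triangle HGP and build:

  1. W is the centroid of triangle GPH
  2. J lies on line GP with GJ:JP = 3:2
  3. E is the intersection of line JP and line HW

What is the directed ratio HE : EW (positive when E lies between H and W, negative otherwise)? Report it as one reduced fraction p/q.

Work in coordinates with H = (0, 0), G = (1, 0), P = (0, 1).
1. W is the centroid of triangle GPH ⇒ W = (1/3, 1/3)
2. J lies on line GP with GJ:JP = 3:2 ⇒ J = (2/5, 3/5)
3. E is the intersection of line JP and line HW ⇒ E = (1/2, 1/2)
E = H + t·(W−H) with t = 3/2, so HE:EW = t:(1−t) = 3/2:-1/2

HE:EW = -3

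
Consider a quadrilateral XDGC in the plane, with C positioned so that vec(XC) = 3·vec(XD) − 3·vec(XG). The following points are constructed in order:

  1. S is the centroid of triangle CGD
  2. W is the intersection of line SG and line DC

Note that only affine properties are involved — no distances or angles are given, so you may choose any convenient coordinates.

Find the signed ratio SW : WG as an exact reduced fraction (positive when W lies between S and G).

SW:WG = -1/3

Choose coordinates X = (0, 0), D = (1, 0), G = (0, 1), C = (3, -3).
1. S is the centroid of triangle CGD ⇒ S = (4/3, -2/3)
2. W is the intersection of line SG and line DC ⇒ W = (2, -3/2)
W = S + t·(G−S) with t = -1/2, so SW:WG = t:(1−t) = -1/2:3/2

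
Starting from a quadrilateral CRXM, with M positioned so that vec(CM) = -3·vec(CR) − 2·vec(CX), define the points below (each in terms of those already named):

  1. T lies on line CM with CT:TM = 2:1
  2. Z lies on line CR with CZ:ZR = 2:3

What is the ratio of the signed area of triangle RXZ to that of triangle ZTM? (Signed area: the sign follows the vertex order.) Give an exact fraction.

Set C = (0, 0), R = (1, 0), X = (0, 1), M = (-3, -2); any affine frame gives the same invariant.
1. T lies on line CM with CT:TM = 2:1 ⇒ T = (-2, -4/3)
2. Z lies on line CR with CZ:ZR = 2:3 ⇒ Z = (2/5, 0)
2·[RXZ] = 3/5, 2·[ZTM] = 4/15
[RXZ]:[ZTM] = 3/5:4/15 = 9/4

[RXZ]:[ZTM] = 9/4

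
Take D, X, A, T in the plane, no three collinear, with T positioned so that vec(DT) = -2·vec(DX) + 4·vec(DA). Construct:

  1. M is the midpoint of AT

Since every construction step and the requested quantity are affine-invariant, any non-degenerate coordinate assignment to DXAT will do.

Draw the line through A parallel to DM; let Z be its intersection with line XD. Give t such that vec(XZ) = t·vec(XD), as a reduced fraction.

Choose coordinates D = (0, 0), X = (1, 0), A = (0, 1), T = (-2, 4).
1. M is the midpoint of AT ⇒ M = (-1, 5/2)
through A parallel to DM: direction (-1, 5/2); meets XD at Z = (2/5, 0)
Z = X + t·(D−X) with t = 3/5

t = 3/5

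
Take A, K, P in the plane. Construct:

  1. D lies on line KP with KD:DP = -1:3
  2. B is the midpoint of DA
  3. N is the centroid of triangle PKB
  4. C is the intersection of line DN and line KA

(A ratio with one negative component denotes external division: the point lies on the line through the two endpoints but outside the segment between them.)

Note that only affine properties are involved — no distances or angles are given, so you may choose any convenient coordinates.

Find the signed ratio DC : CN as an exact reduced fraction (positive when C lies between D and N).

Assign A = (0, 0), K = (1, 0), P = (0, 1) — the answer is frame-independent, so this choice is without loss of generality.
1. D lies on line KP with KD:DP = -1:3 ⇒ D = (3/2, -1/2)
2. B is the midpoint of DA ⇒ B = (3/4, -1/4)
3. N is the centroid of triangle PKB ⇒ N = (7/12, 1/4)
4. C is the intersection of line DN and line KA ⇒ C = (8/9, 0)
C = D + t·(N−D) with t = 2/3, so DC:CN = t:(1−t) = 2/3:1/3

DC:CN = 2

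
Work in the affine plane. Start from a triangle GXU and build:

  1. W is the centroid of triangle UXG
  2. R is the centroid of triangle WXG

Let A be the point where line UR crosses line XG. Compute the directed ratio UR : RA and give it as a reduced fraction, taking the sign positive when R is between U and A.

UR:RA = 8

Set G = (0, 0), X = (1, 0), U = (0, 1); any affine frame gives the same invariant.
1. W is the centroid of triangle UXG ⇒ W = (1/3, 1/3)
2. R is the centroid of triangle WXG ⇒ R = (4/9, 1/9)
line UR meets XG at A = (1/2, 0)
R = U + t·(A−U) with t = 8/9, so UR:RA = 8/9:1/9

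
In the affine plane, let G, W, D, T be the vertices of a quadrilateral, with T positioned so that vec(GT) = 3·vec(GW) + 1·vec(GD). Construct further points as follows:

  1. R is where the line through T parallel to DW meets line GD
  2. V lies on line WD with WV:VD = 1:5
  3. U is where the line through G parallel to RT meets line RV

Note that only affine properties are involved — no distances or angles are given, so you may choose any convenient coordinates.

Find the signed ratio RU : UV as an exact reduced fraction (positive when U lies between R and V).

RU:UV = -4

Work in coordinates with G = (0, 0), W = (1, 0), D = (0, 1), T = (3, 1).
1. R is where the line through T parallel to DW meets line GD ⇒ R = (0, 4)
2. V lies on line WD with WV:VD = 1:5 ⇒ V = (5/6, 1/6)
3. U is where the line through G parallel to RT meets line RV ⇒ U = (10/9, -10/9)
U = R + t·(V−R) with t = 4/3, so RU:UV = t:(1−t) = 4/3:-1/3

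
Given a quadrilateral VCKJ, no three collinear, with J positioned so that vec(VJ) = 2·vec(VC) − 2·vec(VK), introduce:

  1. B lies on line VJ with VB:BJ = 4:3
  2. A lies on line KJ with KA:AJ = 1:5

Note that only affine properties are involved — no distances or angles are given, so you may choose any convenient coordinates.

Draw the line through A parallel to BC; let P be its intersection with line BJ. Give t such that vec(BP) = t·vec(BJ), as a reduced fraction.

t = -29/36

Work in coordinates with V = (0, 0), C = (1, 0), K = (0, 1), J = (2, -2).
1. B lies on line VJ with VB:BJ = 4:3 ⇒ B = (8/7, -8/7)
2. A lies on line KJ with KA:AJ = 1:5 ⇒ A = (1/3, 1/2)
through A parallel to BC: direction (-1/7, 8/7); meets BJ at P = (19/42, -19/42)
P = B + t·(J−B) with t = -29/36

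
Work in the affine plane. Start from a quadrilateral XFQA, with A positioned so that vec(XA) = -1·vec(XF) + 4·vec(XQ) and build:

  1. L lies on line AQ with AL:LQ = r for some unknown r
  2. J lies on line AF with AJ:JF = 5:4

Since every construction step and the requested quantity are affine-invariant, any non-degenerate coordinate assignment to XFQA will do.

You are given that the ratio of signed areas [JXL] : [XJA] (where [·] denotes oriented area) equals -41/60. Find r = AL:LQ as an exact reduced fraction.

r = 1/2

Assign X = (0, 0), F = (1, 0), Q = (0, 1), A = (-1, 4) — the answer is frame-independent, so this choice is without loss of generality.
1. With AL:LQ = r, write λ = r/(r+1) so L = A + λ·(Q−A); L is affine-linear in λ
2. J lies on line AF with AJ:JF = 5:4 ⇒ J = (1/9, 16/9)
Every point depending on L is an affine combination of L and λ-independent points, so each such coordinate is linear in λ; the λ² term in each signed area is a multiple of (Q−A)×(Q−A) = 0, so 2·[JXL] and 2·[XJA] are each linear in λ. Evaluating at λ=0 and λ=1:
  2·[JXL] = 19/9·λ − 20/9,   2·[XJA] = 20/9
So [JXL]:[XJA] = (19/9·λ − 20/9) / (20/9). Setting this equal to -41/60:
  19/9·λ − 20/9 = -41/60·(20/9)  ⇒  λ = 1/3
Then r = λ/(1−λ) = (1/3)/(2/3) = 1/2. Check: with r = 1/2, L = (-2/3, 3) and [JXL]:[XJA] = -41/60 as required.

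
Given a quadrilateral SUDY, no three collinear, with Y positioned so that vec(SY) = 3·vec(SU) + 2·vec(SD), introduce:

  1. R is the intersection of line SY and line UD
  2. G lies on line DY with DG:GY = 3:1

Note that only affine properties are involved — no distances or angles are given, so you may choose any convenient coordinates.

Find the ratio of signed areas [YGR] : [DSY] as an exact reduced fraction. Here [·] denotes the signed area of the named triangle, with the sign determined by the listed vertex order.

[YGR]:[DSY] = 1/5

Choose coordinates S = (0, 0), U = (1, 0), D = (0, 1), Y = (3, 2).
1. R is the intersection of line SY and line UD ⇒ R = (3/5, 2/5)
2. G lies on line DY with DG:GY = 3:1 ⇒ G = (9/4, 7/4)
2·[YGR] = 3/5, 2·[DSY] = 3
[YGR]:[DSY] = 3/5:3 = 1/5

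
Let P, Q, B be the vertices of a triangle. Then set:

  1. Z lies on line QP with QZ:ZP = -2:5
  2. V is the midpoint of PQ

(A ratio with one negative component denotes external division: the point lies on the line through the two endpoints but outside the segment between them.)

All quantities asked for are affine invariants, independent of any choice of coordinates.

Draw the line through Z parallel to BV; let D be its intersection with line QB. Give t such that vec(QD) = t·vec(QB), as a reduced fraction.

Assign P = (0, 0), Q = (1, 0), B = (0, 1) — the answer is frame-independent, so this choice is without loss of generality.
1. Z lies on line QP with QZ:ZP = -2:5 ⇒ Z = (5/3, 0)
2. V is the midpoint of PQ ⇒ V = (1/2, 0)
through Z parallel to BV: direction (1/2, -1); meets QB at D = (7/3, -4/3)
D = Q + t·(B−Q) with t = -4/3

t = -4/3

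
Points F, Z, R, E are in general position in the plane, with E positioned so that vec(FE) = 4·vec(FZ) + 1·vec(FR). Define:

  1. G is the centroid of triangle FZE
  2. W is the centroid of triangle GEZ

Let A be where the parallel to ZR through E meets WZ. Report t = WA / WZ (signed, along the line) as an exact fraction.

t = -7/5

Set F = (0, 0), Z = (1, 0), R = (0, 1), E = (4, 1); any affine frame gives the same invariant.
1. G is the centroid of triangle FZE ⇒ G = (5/3, 1/3)
2. W is the centroid of triangle GEZ ⇒ W = (20/9, 4/9)
through E parallel to ZR: direction (-1, 1); meets WZ at A = (59/15, 16/15)
A = W + t·(Z−W) with t = -7/5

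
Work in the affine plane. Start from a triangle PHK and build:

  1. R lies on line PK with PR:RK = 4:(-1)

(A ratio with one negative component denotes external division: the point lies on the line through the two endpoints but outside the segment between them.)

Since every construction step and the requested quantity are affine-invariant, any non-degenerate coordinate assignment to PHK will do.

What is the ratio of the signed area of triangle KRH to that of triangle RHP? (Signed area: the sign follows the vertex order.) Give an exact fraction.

Work in coordinates with P = (0, 0), H = (1, 0), K = (0, 1).
1. R lies on line PK with PR:RK = 4:(-1) ⇒ R = (0, 4/3)
2·[KRH] = -1/3, 2·[RHP] = -4/3
[KRH]:[RHP] = -1/3:-4/3 = 1/4

[KRH]:[RHP] = 1/4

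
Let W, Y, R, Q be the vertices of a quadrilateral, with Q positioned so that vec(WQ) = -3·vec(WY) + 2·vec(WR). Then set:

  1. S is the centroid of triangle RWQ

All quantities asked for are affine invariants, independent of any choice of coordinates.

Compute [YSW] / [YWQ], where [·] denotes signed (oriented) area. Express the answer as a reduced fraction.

[YSW]:[YWQ] = -1/2

Choose coordinates W = (0, 0), Y = (1, 0), R = (0, 1), Q = (-3, 2).
1. S is the centroid of triangle RWQ ⇒ S = (-1, 1)
2·[YSW] = 1, 2·[YWQ] = -2
[YSW]:[YWQ] = 1:-2 = -1/2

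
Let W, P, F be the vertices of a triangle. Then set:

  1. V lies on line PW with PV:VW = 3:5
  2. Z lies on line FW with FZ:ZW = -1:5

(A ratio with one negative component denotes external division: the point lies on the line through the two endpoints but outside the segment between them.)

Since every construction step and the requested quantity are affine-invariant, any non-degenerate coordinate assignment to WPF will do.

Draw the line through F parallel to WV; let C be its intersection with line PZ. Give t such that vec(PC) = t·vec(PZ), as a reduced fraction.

Assign W = (0, 0), P = (1, 0), F = (0, 1) — the answer is frame-independent, so this choice is without loss of generality.
1. V lies on line PW with PV:VW = 3:5 ⇒ V = (5/8, 0)
2. Z lies on line FW with FZ:ZW = -1:5 ⇒ Z = (0, 5/4)
through F parallel to WV: direction (5/8, 0); meets PZ at C = (1/5, 1)
C = P + t·(Z−P) with t = 4/5

t = 4/5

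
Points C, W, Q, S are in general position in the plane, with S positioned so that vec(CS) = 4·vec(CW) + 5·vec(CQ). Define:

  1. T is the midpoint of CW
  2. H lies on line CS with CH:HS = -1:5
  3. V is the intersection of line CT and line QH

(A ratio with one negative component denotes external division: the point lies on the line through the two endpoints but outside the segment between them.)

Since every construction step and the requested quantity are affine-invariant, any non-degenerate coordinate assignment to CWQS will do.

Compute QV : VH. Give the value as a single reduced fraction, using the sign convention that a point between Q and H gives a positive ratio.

QV:VH = 4/5

Work in coordinates with C = (0, 0), W = (1, 0), Q = (0, 1), S = (4, 5).
1. T is the midpoint of CW ⇒ T = (1/2, 0)
2. H lies on line CS with CH:HS = -1:5 ⇒ H = (-1, -5/4)
3. V is the intersection of line CT and line QH ⇒ V = (-4/9, 0)
V = Q + t·(H−Q) with t = 4/9, so QV:VH = t:(1−t) = 4/9:5/9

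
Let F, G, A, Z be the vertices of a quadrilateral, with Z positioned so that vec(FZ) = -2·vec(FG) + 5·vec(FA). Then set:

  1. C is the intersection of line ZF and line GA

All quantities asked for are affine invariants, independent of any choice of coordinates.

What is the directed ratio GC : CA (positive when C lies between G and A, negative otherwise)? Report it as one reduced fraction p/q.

GC:CA = -5/2

Choose coordinates F = (0, 0), G = (1, 0), A = (0, 1), Z = (-2, 5).
1. C is the intersection of line ZF and line GA ⇒ C = (-2/3, 5/3)
C = G + t·(A−G) with t = 5/3, so GC:CA = t:(1−t) = 5/3:-2/3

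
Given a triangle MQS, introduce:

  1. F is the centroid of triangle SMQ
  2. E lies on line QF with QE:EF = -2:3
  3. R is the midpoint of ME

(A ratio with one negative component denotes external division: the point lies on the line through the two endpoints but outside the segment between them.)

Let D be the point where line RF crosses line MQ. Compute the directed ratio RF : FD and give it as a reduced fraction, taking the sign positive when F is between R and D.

RF:FD = -2

Choose coordinates M = (0, 0), Q = (1, 0), S = (0, 1).
1. F is the centroid of triangle SMQ ⇒ F = (1/3, 1/3)
2. E lies on line QF with QE:EF = -2:3 ⇒ E = (7/3, -2/3)
3. R is the midpoint of ME ⇒ R = (7/6, -1/3)
line RF meets MQ at D = (3/4, 0)
F = R + t·(D−R) with t = 2, so RF:FD = 2:-1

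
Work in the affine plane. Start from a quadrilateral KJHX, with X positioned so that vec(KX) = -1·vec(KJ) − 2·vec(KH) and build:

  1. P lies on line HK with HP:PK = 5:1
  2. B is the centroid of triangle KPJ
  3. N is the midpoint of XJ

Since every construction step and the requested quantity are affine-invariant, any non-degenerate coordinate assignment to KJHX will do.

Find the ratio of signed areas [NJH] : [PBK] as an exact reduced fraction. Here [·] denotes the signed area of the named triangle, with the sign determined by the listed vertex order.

[NJH]:[PBK] = -36

Set K = (0, 0), J = (1, 0), H = (0, 1), X = (-1, -2); any affine frame gives the same invariant.
1. P lies on line HK with HP:PK = 5:1 ⇒ P = (0, 1/6)
2. B is the centroid of triangle KPJ ⇒ B = (1/3, 1/18)
3. N is the midpoint of XJ ⇒ N = (0, -1)
2·[NJH] = 2, 2·[PBK] = -1/18
[NJH]:[PBK] = 2:-1/18 = -36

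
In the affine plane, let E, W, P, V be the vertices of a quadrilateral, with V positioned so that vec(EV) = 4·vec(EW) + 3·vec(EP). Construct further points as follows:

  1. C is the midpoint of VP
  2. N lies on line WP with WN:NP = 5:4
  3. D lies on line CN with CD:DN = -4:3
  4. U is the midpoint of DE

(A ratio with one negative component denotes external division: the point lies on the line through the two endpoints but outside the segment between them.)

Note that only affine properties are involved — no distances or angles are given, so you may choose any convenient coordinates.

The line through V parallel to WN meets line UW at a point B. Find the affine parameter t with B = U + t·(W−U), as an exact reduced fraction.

t = 11/5

Set E = (0, 0), W = (1, 0), P = (0, 1), V = (4, 3); any affine frame gives the same invariant.
1. C is the midpoint of VP ⇒ C = (2, 2)
2. N lies on line WP with WN:NP = 5:4 ⇒ N = (4/9, 5/9)
3. D lies on line CN with CD:DN = -4:3 ⇒ D = (-38/9, -34/9)
4. U is the midpoint of DE ⇒ U = (-19/9, -17/9)
through V parallel to WN: direction (-5/9, 5/9); meets UW at B = (71/15, 34/15)
B = U + t·(W−U) with t = 11/5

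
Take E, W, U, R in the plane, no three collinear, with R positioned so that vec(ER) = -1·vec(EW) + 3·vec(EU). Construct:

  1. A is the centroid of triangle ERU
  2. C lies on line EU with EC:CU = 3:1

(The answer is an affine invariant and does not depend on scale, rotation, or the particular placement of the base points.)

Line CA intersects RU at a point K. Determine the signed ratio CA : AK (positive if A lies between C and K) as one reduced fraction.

CA:AK = -1/4

Choose coordinates E = (0, 0), W = (1, 0), U = (0, 1), R = (-1, 3).
1. A is the centroid of triangle ERU ⇒ A = (-1/3, 4/3)
2. C lies on line EU with EC:CU = 3:1 ⇒ C = (0, 3/4)
line CA meets RU at K = (1, -1)
A = C + t·(K−C) with t = -1/3, so CA:AK = -1/3:4/3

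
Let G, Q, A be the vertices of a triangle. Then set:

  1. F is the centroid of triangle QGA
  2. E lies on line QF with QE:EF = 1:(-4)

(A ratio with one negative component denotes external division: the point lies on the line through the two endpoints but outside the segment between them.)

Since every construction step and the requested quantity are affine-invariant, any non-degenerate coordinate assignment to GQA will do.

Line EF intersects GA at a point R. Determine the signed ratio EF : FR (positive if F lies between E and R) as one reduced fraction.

EF:FR = 8/3

Work in coordinates with G = (0, 0), Q = (1, 0), A = (0, 1).
1. F is the centroid of triangle QGA ⇒ F = (1/3, 1/3)
2. E lies on line QF with QE:EF = 1:(-4) ⇒ E = (11/9, -1/9)
line EF meets GA at R = (0, 1/2)
F = E + t·(R−E) with t = 8/11, so EF:FR = 8/11:3/11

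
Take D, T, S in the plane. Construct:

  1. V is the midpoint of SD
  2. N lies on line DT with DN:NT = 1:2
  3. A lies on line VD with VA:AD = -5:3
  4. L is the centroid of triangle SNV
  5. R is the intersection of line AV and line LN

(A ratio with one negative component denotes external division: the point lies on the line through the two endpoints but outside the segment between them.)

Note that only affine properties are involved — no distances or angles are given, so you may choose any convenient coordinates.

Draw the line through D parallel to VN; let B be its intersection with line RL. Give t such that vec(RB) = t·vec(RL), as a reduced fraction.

Work in coordinates with D = (0, 0), T = (1, 0), S = (0, 1).
1. V is the midpoint of SD ⇒ V = (0, 1/2)
2. N lies on line DT with DN:NT = 1:2 ⇒ N = (1/3, 0)
3. A lies on line VD with VA:AD = -5:3 ⇒ A = (0, -3/4)
4. L is the centroid of triangle SNV ⇒ L = (1/9, 1/2)
5. R is the intersection of line AV and line LN ⇒ R = (0, 3/4)
through D parallel to VN: direction (1/3, -1/2); meets RL at B = (1, -3/2)
B = R + t·(L−R) with t = 9

t = 9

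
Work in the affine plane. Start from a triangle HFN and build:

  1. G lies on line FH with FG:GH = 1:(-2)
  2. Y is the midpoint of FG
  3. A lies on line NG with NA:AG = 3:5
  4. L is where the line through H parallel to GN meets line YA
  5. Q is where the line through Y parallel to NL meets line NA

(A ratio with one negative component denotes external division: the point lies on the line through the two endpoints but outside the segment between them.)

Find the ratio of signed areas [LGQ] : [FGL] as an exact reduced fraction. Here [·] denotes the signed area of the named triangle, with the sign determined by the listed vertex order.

Choose coordinates H = (0, 0), F = (1, 0), N = (0, 1).
1. G lies on line FH with FG:GH = 1:(-2) ⇒ G = (2, 0)
2. Y is the midpoint of FG ⇒ Y = (3/2, 0)
3. A lies on line NG with NA:AG = 3:5 ⇒ A = (3/4, 5/8)
4. L is where the line through H parallel to GN meets line YA ⇒ L = (15/4, -15/8)
5. Q is where the line through Y parallel to NL meets line NA ⇒ Q = (9/16, 23/32)
2·[LGQ] = 23/16, 2·[FGL] = -15/8
[LGQ]:[FGL] = 23/16:-15/8 = -23/30

[LGQ]:[FGL] = -23/30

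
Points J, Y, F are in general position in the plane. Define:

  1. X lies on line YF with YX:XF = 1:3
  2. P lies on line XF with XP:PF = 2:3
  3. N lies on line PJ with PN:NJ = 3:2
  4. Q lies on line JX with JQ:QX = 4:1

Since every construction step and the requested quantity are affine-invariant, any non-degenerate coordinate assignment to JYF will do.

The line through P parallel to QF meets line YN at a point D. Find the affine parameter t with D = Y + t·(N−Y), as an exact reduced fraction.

Assign J = (0, 0), Y = (1, 0), F = (0, 1) — the answer is frame-independent, so this choice is without loss of generality.
1. X lies on line YF with YX:XF = 1:3 ⇒ X = (3/4, 1/4)
2. P lies on line XF with XP:PF = 2:3 ⇒ P = (9/20, 11/20)
3. N lies on line PJ with PN:NJ = 3:2 ⇒ N = (9/50, 11/50)
4. Q lies on line JX with JQ:QX = 4:1 ⇒ Q = (3/5, 1/5)
through P parallel to QF: direction (-3/5, 4/5); meets YN at D = (2169/2620, 121/2620)
D = Y + t·(N−Y) with t = 55/262

t = 55/262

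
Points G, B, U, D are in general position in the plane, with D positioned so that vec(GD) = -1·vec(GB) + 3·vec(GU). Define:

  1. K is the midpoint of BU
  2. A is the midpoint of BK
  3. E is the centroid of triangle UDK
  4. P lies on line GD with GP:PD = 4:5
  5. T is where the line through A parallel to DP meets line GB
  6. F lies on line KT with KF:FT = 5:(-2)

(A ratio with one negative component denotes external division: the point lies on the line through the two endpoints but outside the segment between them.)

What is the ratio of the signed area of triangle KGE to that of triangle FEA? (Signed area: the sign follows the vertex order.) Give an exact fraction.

Set G = (0, 0), B = (1, 0), U = (0, 1), D = (-1, 3); any affine frame gives the same invariant.
1. K is the midpoint of BU ⇒ K = (1/2, 1/2)
2. A is the midpoint of BK ⇒ A = (3/4, 1/4)
3. E is the centroid of triangle UDK ⇒ E = (-1/6, 3/2)
4. P lies on line GD with GP:PD = 4:5 ⇒ P = (-4/9, 4/3)
5. T is where the line through A parallel to DP meets line GB ⇒ T = (5/6, 0)
6. F lies on line KT with KF:FT = 5:(-2) ⇒ F = (19/18, -1/3)
2·[KGE] = -5/6, 2·[FEA] = -11/72
[KGE]:[FEA] = -5/6:-11/72 = 60/11

[KGE]:[FEA] = 60/11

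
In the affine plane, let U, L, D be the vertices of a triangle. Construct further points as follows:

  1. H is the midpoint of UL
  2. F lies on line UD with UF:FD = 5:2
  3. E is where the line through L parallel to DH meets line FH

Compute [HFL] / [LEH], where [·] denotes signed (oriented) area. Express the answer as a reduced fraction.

Choose coordinates U = (0, 0), L = (1, 0), D = (0, 1).
1. H is the midpoint of UL ⇒ H = (1/2, 0)
2. F lies on line UD with UF:FD = 5:2 ⇒ F = (0, 5/7)
3. E is where the line through L parallel to DH meets line FH ⇒ E = (9/4, -5/2)
2·[HFL] = -5/14, 2·[LEH] = -5/4
[HFL]:[LEH] = -5/14:-5/4 = 2/7

[HFL]:[LEH] = 2/7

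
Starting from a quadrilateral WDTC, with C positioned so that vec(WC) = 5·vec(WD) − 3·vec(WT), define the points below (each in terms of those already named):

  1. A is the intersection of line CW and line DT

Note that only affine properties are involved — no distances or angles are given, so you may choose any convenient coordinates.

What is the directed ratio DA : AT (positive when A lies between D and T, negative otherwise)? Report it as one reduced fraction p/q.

DA:AT = -3/5

Choose coordinates W = (0, 0), D = (1, 0), T = (0, 1), C = (5, -3).
1. A is the intersection of line CW and line DT ⇒ A = (5/2, -3/2)
A = D + t·(T−D) with t = -3/2, so DA:AT = t:(1−t) = -3/2:5/2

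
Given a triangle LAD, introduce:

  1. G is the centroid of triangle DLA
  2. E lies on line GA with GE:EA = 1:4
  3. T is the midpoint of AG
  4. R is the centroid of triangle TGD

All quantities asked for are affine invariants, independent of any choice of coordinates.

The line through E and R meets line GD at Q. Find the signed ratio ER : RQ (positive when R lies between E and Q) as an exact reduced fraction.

ER:RQ = 1/5

Choose coordinates L = (0, 0), A = (1, 0), D = (0, 1).
1. G is the centroid of triangle DLA ⇒ G = (1/3, 1/3)
2. E lies on line GA with GE:EA = 1:4 ⇒ E = (7/15, 4/15)
3. T is the midpoint of AG ⇒ T = (2/3, 1/6)
4. R is the centroid of triangle TGD ⇒ R = (1/3, 1/2)
line ER meets GD at Q = (-1/3, 5/3)
R = E + t·(Q−E) with t = 1/6, so ER:RQ = 1/6:5/6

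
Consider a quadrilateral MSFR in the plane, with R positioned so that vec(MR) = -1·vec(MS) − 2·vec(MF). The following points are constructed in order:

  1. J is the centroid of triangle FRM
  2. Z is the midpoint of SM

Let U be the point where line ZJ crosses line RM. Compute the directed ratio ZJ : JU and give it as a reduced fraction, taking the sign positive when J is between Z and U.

Choose coordinates M = (0, 0), S = (1, 0), F = (0, 1), R = (-1, -2).
1. J is the centroid of triangle FRM ⇒ J = (-1/3, -1/3)
2. Z is the midpoint of SM ⇒ Z = (1/2, 0)
line ZJ meets RM at U = (-1/8, -1/4)
J = Z + t·(U−Z) with t = 4/3, so ZJ:JU = 4/3:-1/3

ZJ:JU = -4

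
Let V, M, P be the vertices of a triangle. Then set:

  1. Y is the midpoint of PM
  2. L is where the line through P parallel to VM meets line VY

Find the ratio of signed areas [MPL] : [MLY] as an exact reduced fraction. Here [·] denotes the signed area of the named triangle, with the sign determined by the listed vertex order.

[MPL]:[MLY] = -2

Work in coordinates with V = (0, 0), M = (1, 0), P = (0, 1).
1. Y is the midpoint of PM ⇒ Y = (1/2, 1/2)
2. L is where the line through P parallel to VM meets line VY ⇒ L = (1, 1)
2·[MPL] = -1, 2·[MLY] = 1/2
[MPL]:[MLY] = -1:1/2 = -2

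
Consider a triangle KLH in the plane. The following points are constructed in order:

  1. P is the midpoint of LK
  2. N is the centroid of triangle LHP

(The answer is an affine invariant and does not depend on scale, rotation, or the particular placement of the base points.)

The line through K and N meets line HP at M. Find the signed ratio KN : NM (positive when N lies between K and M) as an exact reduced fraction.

Set K = (0, 0), L = (1, 0), H = (0, 1); any affine frame gives the same invariant.
1. P is the midpoint of LK ⇒ P = (1/2, 0)
2. N is the centroid of triangle LHP ⇒ N = (1/2, 1/3)
line KN meets HP at M = (3/8, 1/4)
N = K + t·(M−K) with t = 4/3, so KN:NM = 4/3:-1/3

KN:NM = -4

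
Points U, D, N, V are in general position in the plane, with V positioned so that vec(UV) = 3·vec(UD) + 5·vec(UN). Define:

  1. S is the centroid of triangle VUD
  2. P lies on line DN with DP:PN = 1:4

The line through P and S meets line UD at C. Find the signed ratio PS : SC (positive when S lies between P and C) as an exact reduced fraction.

Choose coordinates U = (0, 0), D = (1, 0), N = (0, 1), V = (3, 5).
1. S is the centroid of triangle VUD ⇒ S = (4/3, 5/3)
2. P lies on line DN with DP:PN = 1:4 ⇒ P = (4/5, 1/5)
line PS meets UD at C = (8/11, 0)
S = P + t·(C−P) with t = -22/3, so PS:SC = -22/3:25/3

PS:SC = -22/25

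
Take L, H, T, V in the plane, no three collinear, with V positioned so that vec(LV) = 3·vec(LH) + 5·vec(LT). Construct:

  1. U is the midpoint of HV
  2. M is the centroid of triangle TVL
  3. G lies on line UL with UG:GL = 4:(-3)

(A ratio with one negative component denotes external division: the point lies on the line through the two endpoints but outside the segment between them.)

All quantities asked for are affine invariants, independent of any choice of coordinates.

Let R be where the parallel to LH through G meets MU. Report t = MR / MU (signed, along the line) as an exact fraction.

Work in coordinates with L = (0, 0), H = (1, 0), T = (0, 1), V = (3, 5).
1. U is the midpoint of HV ⇒ U = (2, 5/2)
2. M is the centroid of triangle TVL ⇒ M = (1, 2)
3. G lies on line UL with UG:GL = 4:(-3) ⇒ G = (-6, -15/2)
through G parallel to LH: direction (1, 0); meets MU at R = (-18, -15/2)
R = M + t·(U−M) with t = -19

t = -19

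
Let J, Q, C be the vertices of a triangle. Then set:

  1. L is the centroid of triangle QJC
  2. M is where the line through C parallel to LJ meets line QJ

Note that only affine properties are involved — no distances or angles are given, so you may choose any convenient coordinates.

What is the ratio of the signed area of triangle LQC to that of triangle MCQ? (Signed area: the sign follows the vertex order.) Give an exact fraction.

[LQC]:[MCQ] = -1/6

Set J = (0, 0), Q = (1, 0), C = (0, 1); any affine frame gives the same invariant.
1. L is the centroid of triangle QJC ⇒ L = (1/3, 1/3)
2. M is where the line through C parallel to LJ meets line QJ ⇒ M = (-1, 0)
2·[LQC] = 1/3, 2·[MCQ] = -2
[LQC]:[MCQ] = 1/3:-2 = -1/6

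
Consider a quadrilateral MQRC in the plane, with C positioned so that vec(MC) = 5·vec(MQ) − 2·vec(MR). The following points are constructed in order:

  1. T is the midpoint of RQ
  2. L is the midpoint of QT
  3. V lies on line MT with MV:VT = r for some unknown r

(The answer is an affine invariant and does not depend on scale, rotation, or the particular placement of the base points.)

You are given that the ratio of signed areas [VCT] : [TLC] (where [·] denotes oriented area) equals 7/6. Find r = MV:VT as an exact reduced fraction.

Assign M = (0, 0), Q = (1, 0), R = (0, 1), C = (5, -2) — the answer is frame-independent, so this choice is without loss of generality.
1. T is the midpoint of RQ ⇒ T = (1/2, 1/2)
2. L is the midpoint of QT ⇒ L = (3/4, 1/4)
3. With MV:VT = r, write λ = r/(r+1) so V = M + λ·(T−M); V is affine-linear in λ
Every point depending on V is an affine combination of V and λ-independent points, so each such coordinate is linear in λ; the λ² term in each signed area is a multiple of (T−M)×(T−M) = 0, so 2·[VCT] and 2·[TLC] are each linear in λ. Evaluating at λ=0 and λ=1:
  2·[VCT] = -7/2·λ + 7/2,   2·[TLC] = 1/2
So [VCT]:[TLC] = (-7/2·λ + 7/2) / (1/2). Setting this equal to 7/6:
  -7/2·λ + 7/2 = 7/6·(1/2)  ⇒  λ = 5/6
Then r = λ/(1−λ) = (5/6)/(1/6) = 5. Check: with r = 5, V = (5/12, 5/12) and [VCT]:[TLC] = 7/6 as required.

r = 5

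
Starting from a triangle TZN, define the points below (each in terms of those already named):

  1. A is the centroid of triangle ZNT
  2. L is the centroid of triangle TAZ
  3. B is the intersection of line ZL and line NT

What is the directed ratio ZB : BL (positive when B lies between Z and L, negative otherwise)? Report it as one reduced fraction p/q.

Work in coordinates with T = (0, 0), Z = (1, 0), N = (0, 1).
1. A is the centroid of triangle ZNT ⇒ A = (1/3, 1/3)
2. L is the centroid of triangle TAZ ⇒ L = (4/9, 1/9)
3. B is the intersection of line ZL and line NT ⇒ B = (0, 1/5)
B = Z + t·(L−Z) with t = 9/5, so ZB:BL = t:(1−t) = 9/5:-4/5

ZB:BL = -9/4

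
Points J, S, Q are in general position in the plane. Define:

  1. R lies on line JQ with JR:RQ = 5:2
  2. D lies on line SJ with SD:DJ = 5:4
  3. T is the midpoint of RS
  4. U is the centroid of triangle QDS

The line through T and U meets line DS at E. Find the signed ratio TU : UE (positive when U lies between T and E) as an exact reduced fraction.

TU:UE = 1/14

Choose coordinates J = (0, 0), S = (1, 0), Q = (0, 1).
1. R lies on line JQ with JR:RQ = 5:2 ⇒ R = (0, 5/7)
2. D lies on line SJ with SD:DJ = 5:4 ⇒ D = (4/9, 0)
3. T is the midpoint of RS ⇒ T = (1/2, 5/14)
4. U is the centroid of triangle QDS ⇒ U = (13/27, 1/3)
line TU meets DS at E = (2/9, 0)
U = T + t·(E−T) with t = 1/15, so TU:UE = 1/15:14/15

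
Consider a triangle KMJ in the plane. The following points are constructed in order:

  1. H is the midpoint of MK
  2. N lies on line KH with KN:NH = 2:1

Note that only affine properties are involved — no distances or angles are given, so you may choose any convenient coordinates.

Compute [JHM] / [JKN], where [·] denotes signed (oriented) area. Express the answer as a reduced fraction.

[JHM]:[JKN] = 3/2

Set K = (0, 0), M = (1, 0), J = (0, 1); any affine frame gives the same invariant.
1. H is the midpoint of MK ⇒ H = (1/2, 0)
2. N lies on line KH with KN:NH = 2:1 ⇒ N = (1/3, 0)
2·[JHM] = 1/2, 2·[JKN] = 1/3
[JHM]:[JKN] = 1/2:1/3 = 3/2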